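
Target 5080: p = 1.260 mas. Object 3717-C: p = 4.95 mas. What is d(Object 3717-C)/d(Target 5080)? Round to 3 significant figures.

Since d = 1/p, d_B/d_A = p_A/p_B.
= 1.260 / 4.95 = 0.25455.

0.255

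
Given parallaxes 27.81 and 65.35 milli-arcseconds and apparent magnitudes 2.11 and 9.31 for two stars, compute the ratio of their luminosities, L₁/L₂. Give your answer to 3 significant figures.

d₁ = 1/p₁ = 1/0.02781″ = 35.958 pc; d₂ = 1/p₂ = 1/0.06535″ = 15.302 pc.
M₁ = m₁ − 5 log₁₀ d₁ + 5 = 2.11 − 7.7790 + 5 = -0.6690.
M₂ = 9.31 − 5.9237 + 5 = 8.3863.
L₁/L₂ = 10^(0.4(M₂ − M₁)) = 10^(0.4 × 9.0553) = 10^3.62212 = 4189.1.

L₁/L₂ = 4190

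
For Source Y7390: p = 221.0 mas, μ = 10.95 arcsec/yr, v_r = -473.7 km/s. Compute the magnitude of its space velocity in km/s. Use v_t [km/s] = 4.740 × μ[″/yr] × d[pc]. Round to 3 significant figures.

529 km/s

d = 1/p = 1/0.2210″ = 4.5249 pc.
v_t = 4.740 μ d = 4.740 × 10.95 × 4.5249 = 234.86 km/s.
v = √(v_r² + v_t²) = √((-473.7)² + 234.86²) = √279551 = 528.73 km/s.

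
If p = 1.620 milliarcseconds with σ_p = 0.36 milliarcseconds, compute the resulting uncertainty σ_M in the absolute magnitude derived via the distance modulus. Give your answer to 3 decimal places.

M = m − 5 log₁₀ d + 5 = m + 5 log₁₀ p + 5, so ∂M/∂p = 5/(p ln 10).
σ_M = (5/ln 10) · (σ_p/p) = 2.1715 × 0.36/1.620 = 2.1715 × 0.22222 = 0.48255.

σ_M = 0.483 mag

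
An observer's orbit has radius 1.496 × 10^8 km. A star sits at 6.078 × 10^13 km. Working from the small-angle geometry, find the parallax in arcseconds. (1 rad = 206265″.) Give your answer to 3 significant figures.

θ ≈ B/d = (1.496 × 10^8) / (6.078 × 10^13) = 2.4613 × 10^-6 rad.
In arcseconds: 2.4613 × 10^-6 × 206265 = 0.50768″.

0.508 arcsec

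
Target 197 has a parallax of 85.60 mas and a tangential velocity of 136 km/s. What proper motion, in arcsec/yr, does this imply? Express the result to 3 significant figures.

d = 1/p = 1/0.08560″ = 11.682 pc.
μ = v_t / (4.74 d) = 136 / (4.74 × 11.682) = 136 / 55.373 = 2.4561 ″/yr.

2.46 arcsec/yr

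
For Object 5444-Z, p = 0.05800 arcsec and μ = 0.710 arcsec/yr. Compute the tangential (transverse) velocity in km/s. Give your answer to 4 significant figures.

58.02 km/s

d = 1/p = 1/0.05800″ = 17.241 pc.
v_t = 4.74 × μ × d = 4.74 × 0.710 × 17.241 = 58.023 km/s.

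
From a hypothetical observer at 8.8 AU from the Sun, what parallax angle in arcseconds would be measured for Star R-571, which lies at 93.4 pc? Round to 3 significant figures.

p (arcsec) = B (AU) / d (pc).
p = 8.8 / 93.4 = 0.094218 arcsec.

0.0942 arcsec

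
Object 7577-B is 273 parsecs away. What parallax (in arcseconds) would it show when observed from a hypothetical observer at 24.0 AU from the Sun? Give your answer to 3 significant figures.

0.0879 arcsec

p (arcsec) = B (AU) / d (pc).
p = 24.0 / 273 = 0.087912 arcsec.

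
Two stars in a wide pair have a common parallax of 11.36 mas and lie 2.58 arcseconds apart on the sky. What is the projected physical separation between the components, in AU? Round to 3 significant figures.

d = 1/p = 1/0.01136″ = 88.028 pc.
At distance d (pc), an angle of θ arcsec spans θ·d AU: s = 2.58 × 88.028 = 227.11 AU.

227 AU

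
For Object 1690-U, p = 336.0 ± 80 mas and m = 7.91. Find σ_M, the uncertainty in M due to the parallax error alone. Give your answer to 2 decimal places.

σ_M = 0.52 mag

M = m − 5 log₁₀ d + 5 = m + 5 log₁₀ p + 5, so ∂M/∂p = 5/(p ln 10).
σ_M = (5/ln 10) · (σ_p/p) = 2.1715 × 80/336.0 = 2.1715 × 0.2381 = 0.51703.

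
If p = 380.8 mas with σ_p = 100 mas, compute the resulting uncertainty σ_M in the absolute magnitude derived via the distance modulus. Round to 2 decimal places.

σ_M = 0.57 mag

M = m − 5 log₁₀ d + 5 = m + 5 log₁₀ p + 5, so ∂M/∂p = 5/(p ln 10).
σ_M = (5/ln 10) · (σ_p/p) = 2.1715 × 100/380.8 = 2.1715 × 0.26261 = 0.57026.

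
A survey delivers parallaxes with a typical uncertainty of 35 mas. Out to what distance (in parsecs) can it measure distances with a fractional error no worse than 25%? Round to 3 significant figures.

7.14 pc

σ_d/d = σ_p/p, so the condition is σ_p/p ≤ 0.25, i.e. p ≥ σ_p/0.25.
p_min = 35/0.25 = 140 mas = 0.14 arcsec.
d_max = 1/p_min = 1/0.14 = 7.1429 pc.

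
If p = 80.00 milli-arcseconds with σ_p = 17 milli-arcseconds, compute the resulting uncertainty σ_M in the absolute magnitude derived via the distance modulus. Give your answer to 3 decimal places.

σ_M = 0.461 mag

M = m − 5 log₁₀ d + 5 = m + 5 log₁₀ p + 5, so ∂M/∂p = 5/(p ln 10).
σ_M = (5/ln 10) · (σ_p/p) = 2.1715 × 17/80.00 = 2.1715 × 0.2125 = 0.46144.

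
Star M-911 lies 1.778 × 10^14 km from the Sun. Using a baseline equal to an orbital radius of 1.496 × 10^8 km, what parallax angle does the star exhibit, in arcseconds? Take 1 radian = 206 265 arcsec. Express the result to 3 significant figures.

θ ≈ B/d = (1.496 × 10^8) / (1.778 × 10^14) = 8.4139 × 10^-7 rad.
In arcseconds: 8.4139 × 10^-7 × 206265 = 0.17355″.

0.174 arcsec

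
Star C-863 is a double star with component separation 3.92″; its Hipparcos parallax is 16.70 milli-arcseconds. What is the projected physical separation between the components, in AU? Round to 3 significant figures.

d = 1/p = 1/0.01670″ = 59.88 pc.
At distance d (pc), an angle of θ arcsec spans θ·d AU: s = 3.92 × 59.88 = 234.73 AU.

235 AU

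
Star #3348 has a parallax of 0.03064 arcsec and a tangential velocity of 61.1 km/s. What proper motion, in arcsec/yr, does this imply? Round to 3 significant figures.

d = 1/p = 1/0.03064″ = 32.637 pc.
μ = v_t / (4.74 d) = 61.1 / (4.74 × 32.637) = 61.1 / 154.7 = 0.39496 ″/yr.

0.395 arcsec/yr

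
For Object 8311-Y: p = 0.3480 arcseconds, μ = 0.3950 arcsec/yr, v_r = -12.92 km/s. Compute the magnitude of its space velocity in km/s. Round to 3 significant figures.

14.0 km/s

d = 1/p = 1/0.3480″ = 2.8736 pc.
v_t = 4.740 μ d = 4.740 × 0.3950 × 2.8736 = 5.3802 km/s.
v = √(v_r² + v_t²) = √((-12.92)² + 5.3802²) = √195.873 = 13.995 km/s.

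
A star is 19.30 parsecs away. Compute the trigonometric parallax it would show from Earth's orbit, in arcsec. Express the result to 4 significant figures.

p = 1/d = 1/19.3 = 0.051813 arcsec.

0.05181 arcsec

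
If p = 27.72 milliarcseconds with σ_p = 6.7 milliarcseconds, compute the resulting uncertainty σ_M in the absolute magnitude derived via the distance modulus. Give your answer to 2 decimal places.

σ_M = 0.52 mag

M = m − 5 log₁₀ d + 5 = m + 5 log₁₀ p + 5, so ∂M/∂p = 5/(p ln 10).
σ_M = (5/ln 10) · (σ_p/p) = 2.1715 × 6.7/27.72 = 2.1715 × 0.2417 = 0.52485.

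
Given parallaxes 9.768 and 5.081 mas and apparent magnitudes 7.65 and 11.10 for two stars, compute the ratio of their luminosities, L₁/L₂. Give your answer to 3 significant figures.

L₁/L₂ = 6.49

d₁ = 1/p₁ = 1/0.009768″ = 102.38 pc; d₂ = 1/p₂ = 1/0.005081″ = 196.81 pc.
M₁ = m₁ − 5 log₁₀ d₁ + 5 = 7.65 − 10.0511 + 5 = 2.5989.
M₂ = 11.10 − 11.4702 + 5 = 4.6298.
L₁/L₂ = 10^(0.4(M₂ − M₁)) = 10^(0.4 × 2.0309) = 10^0.81236 = 6.4917.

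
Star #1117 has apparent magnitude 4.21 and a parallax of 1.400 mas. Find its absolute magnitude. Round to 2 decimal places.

d = 1/p = 1/0.001400″ = 714.29 pc.
m − M = 5 log₁₀(714.29) − 5 = 14.2694 − 5 = 9.2694.
M = m − (m − M) = 4.21 − 9.2694 = -5.06.

M = -5.06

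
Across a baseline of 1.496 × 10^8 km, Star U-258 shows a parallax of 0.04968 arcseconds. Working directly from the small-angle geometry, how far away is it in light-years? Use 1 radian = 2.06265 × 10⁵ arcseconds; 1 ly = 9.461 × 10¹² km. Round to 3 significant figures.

θ = 0.04968″ = 0.04968/206265 = 2.4086 × 10^-7 rad.
d = B/θ = (1.496 × 10^8) / (2.4086 × 10^-7) = 6.2111 × 10^14 km = (6.2111 × 10^14) / (9.461 × 10^12) ly = 65.65 ly.

65.7 ly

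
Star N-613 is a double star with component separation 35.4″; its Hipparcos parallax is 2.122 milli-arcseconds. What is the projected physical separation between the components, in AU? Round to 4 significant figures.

16680 AU

d = 1/p = 1/0.002122″ = 471.25 pc.
At distance d (pc), an angle of θ arcsec spans θ·d AU: s = 35.4 × 471.25 = 16682 AU.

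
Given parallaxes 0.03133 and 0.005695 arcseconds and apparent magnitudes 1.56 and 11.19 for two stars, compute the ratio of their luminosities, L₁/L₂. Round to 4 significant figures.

L₁/L₂ = 235.0

d₁ = 1/p₁ = 1/0.03133″ = 31.918 pc; d₂ = 1/p₂ = 1/0.005695″ = 175.59 pc.
M₁ = m₁ − 5 log₁₀ d₁ + 5 = 1.56 − 7.5202 + 5 = -0.9602.
M₂ = 11.19 − 11.2225 + 5 = 4.9675.
L₁/L₂ = 10^(0.4(M₂ − M₁)) = 10^(0.4 × 5.9277) = 10^2.37108 = 235.01.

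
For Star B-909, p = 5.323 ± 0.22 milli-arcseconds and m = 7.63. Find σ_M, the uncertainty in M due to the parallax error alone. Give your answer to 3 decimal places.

σ_M = 0.090 mag

M = m − 5 log₁₀ d + 5 = m + 5 log₁₀ p + 5, so ∂M/∂p = 5/(p ln 10).
σ_M = (5/ln 10) · (σ_p/p) = 2.1715 × 0.22/5.323 = 2.1715 × 0.04133 = 0.089748.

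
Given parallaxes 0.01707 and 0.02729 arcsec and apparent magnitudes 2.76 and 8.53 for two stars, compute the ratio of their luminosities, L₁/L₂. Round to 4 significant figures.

L₁/L₂ = 519.4

d₁ = 1/p₁ = 1/0.01707″ = 58.582 pc; d₂ = 1/p₂ = 1/0.02729″ = 36.643 pc.
M₁ = m₁ − 5 log₁₀ d₁ + 5 = 2.76 − 8.8388 + 5 = -1.0788.
M₂ = 8.53 − 7.8200 + 5 = 5.7100.
L₁/L₂ = 10^(0.4(M₂ − M₁)) = 10^(0.4 × 6.7888) = 10^2.71552 = 519.42.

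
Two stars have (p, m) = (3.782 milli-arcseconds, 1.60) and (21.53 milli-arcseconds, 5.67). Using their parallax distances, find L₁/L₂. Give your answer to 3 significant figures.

d₁ = 1/p₁ = 1/0.003782″ = 264.41 pc; d₂ = 1/p₂ = 1/0.02153″ = 46.447 pc.
M₁ = m₁ − 5 log₁₀ d₁ + 5 = 1.60 − 12.1114 + 5 = -5.5114.
M₂ = 5.67 − 8.3348 + 5 = 2.3352.
L₁/L₂ = 10^(0.4(M₂ − M₁)) = 10^(0.4 × 7.8466) = 10^3.13864 = 1376.1.

L₁/L₂ = 1380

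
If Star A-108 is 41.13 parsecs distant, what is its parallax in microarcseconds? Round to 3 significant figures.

p = 1/d = 1/41.13 = 0.024313 arcsec.
= 0.024313 × 10⁶ = 24313 μas.

24300 μas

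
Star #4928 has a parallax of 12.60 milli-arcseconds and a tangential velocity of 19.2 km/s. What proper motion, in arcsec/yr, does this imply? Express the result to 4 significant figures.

d = 1/p = 1/0.01260″ = 79.365 pc.
μ = v_t / (4.74 d) = 19.2 / (4.74 × 79.365) = 19.2 / 376.19 = 0.051038 ″/yr.

0.05104 arcsec/yr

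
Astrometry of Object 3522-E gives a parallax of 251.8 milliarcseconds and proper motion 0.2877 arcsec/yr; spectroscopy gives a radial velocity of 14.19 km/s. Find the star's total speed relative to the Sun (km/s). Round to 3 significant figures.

15.2 km/s

d = 1/p = 1/0.2518″ = 3.9714 pc.
v_t = 4.740 μ d = 4.740 × 0.2877 × 3.9714 = 5.4158 km/s.
v = √(v_r² + v_t²) = √(14.19² + 5.4158²) = √230.687 = 15.188 km/s.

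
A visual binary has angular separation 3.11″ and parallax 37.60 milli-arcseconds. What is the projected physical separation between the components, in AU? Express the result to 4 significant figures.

d = 1/p = 1/0.03760″ = 26.596 pc.
At distance d (pc), an angle of θ arcsec spans θ·d AU: s = 3.11 × 26.596 = 82.714 AU.

82.71 AU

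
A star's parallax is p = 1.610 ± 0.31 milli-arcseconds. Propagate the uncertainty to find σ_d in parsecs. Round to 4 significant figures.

119.6 pc

d = 1/p, so σ_d = σ_p / p².
σ_d = 0.000310 / (0.001610)² = 0.000310 / 0.0000025921 = 119.59 pc.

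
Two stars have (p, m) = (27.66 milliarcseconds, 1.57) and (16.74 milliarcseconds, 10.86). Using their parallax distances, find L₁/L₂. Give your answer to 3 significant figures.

L₁/L₂ = 1900

d₁ = 1/p₁ = 1/0.02766″ = 36.153 pc; d₂ = 1/p₂ = 1/0.01674″ = 59.737 pc.
M₁ = m₁ − 5 log₁₀ d₁ + 5 = 1.57 − 7.7907 + 5 = -1.2207.
M₂ = 10.86 − 8.8812 + 5 = 6.9788.
L₁/L₂ = 10^(0.4(M₂ − M₁)) = 10^(0.4 × 8.1995) = 10^3.27980 = 1904.6.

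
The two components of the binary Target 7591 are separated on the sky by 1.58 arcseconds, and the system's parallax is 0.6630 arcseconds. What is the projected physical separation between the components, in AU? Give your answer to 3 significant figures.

d = 1/p = 1/0.6630″ = 1.5083 pc.
At distance d (pc), an angle of θ arcsec spans θ·d AU: s = 1.58 × 1.5083 = 2.3831 AU.

2.38 AU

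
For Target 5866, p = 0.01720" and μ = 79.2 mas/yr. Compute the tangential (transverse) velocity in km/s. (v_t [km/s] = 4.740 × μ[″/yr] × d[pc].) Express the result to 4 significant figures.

d = 1/p = 1/0.01720″ = 58.14 pc.
μ = 79.2 mas/yr = 0.0792 ″/yr.
v_t = 4.74 × μ × d = 4.74 × 0.0792 × 58.14 = 21.826 km/s.

21.83 km/s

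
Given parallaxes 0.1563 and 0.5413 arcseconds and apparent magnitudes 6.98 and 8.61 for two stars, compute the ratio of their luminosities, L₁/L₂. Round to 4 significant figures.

L₁/L₂ = 53.82

d₁ = 1/p₁ = 1/0.1563″ = 6.398 pc; d₂ = 1/p₂ = 1/0.5413″ = 1.8474 pc.
M₁ = m₁ − 5 log₁₀ d₁ + 5 = 6.98 − 4.0302 + 5 = 7.9498.
M₂ = 8.61 − 1.3328 + 5 = 12.2772.
L₁/L₂ = 10^(0.4(M₂ − M₁)) = 10^(0.4 × 4.3274) = 10^1.73096 = 53.822.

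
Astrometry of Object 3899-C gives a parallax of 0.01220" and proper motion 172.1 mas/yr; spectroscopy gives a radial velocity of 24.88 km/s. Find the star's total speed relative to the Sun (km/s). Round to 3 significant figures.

71.3 km/s

d = 1/p = 1/0.01220″ = 81.967 pc.
μ = 172.1 mas/yr = 0.1721 ″/yr.
v_t = 4.740 μ d = 4.740 × 0.1721 × 81.967 = 66.865 km/s.
v = √(v_r² + v_t²) = √(24.88² + 66.865²) = √5089.94 = 71.344 km/s.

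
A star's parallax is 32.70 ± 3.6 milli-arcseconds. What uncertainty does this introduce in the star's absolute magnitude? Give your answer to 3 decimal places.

σ_M = 0.239 mag

M = m − 5 log₁₀ d + 5 = m + 5 log₁₀ p + 5, so ∂M/∂p = 5/(p ln 10).
σ_M = (5/ln 10) · (σ_p/p) = 2.1715 × 3.6/32.70 = 2.1715 × 0.11009 = 0.23906.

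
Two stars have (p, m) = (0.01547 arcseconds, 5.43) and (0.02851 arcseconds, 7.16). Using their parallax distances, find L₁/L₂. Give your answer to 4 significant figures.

L₁/L₂ = 16.71

d₁ = 1/p₁ = 1/0.01547″ = 64.641 pc; d₂ = 1/p₂ = 1/0.02851″ = 35.075 pc.
M₁ = m₁ − 5 log₁₀ d₁ + 5 = 5.43 − 9.0525 + 5 = 1.3775.
M₂ = 7.16 − 7.7250 + 5 = 4.4350.
L₁/L₂ = 10^(0.4(M₂ − M₁)) = 10^(0.4 × 3.0575) = 10^1.22300 = 16.711.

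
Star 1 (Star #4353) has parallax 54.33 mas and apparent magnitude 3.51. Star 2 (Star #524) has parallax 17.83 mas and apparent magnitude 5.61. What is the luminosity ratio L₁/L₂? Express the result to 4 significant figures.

d₁ = 1/p₁ = 1/0.05433″ = 18.406 pc; d₂ = 1/p₂ = 1/0.01783″ = 56.085 pc.
M₁ = m₁ − 5 log₁₀ d₁ + 5 = 3.51 − 6.3248 + 5 = 2.1852.
M₂ = 5.61 − 8.7442 + 5 = 1.8658.
L₁/L₂ = 10^(0.4(M₂ − M₁)) = 10^(0.4 × (-0.3194)) = 10^(-0.12776) = 0.74514.

L₁/L₂ = 0.7451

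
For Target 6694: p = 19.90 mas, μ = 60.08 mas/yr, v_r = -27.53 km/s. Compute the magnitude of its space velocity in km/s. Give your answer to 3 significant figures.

d = 1/p = 1/0.01990″ = 50.251 pc.
μ = 60.08 mas/yr = 0.06008 ″/yr.
v_t = 4.740 μ d = 4.740 × 0.06008 × 50.251 = 14.31 km/s.
v = √(v_r² + v_t²) = √((-27.53)² + 14.31²) = √962.677 = 31.027 km/s.

31.0 km/s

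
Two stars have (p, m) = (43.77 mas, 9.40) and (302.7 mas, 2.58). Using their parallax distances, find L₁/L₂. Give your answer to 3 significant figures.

d₁ = 1/p₁ = 1/0.04377″ = 22.847 pc; d₂ = 1/p₂ = 1/0.3027″ = 3.3036 pc.
M₁ = m₁ − 5 log₁₀ d₁ + 5 = 9.40 − 6.7941 + 5 = 7.6059.
M₂ = 2.58 − 2.5949 + 5 = 4.9851.
L₁/L₂ = 10^(0.4(M₂ − M₁)) = 10^(0.4 × (-2.6208)) = 10^(-1.04832) = 0.089471.

L₁/L₂ = 0.0895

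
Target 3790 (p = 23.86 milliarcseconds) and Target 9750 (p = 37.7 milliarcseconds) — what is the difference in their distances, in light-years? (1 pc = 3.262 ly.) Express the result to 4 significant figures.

d_A = 1/0.02386″ = 41.911 pc; d_B = 1/0.03770″ = 26.525 pc.
|d_B − d_A| = |26.525 − 41.911| = 15.386 pc = 15.386 × 3.262 ly = 50.189 ly.

50.19 ly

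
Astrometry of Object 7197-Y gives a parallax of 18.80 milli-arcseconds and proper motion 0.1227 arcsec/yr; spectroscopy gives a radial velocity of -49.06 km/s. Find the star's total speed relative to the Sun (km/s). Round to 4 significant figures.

d = 1/p = 1/0.01880″ = 53.191 pc.
v_t = 4.740 μ d = 4.740 × 0.1227 × 53.191 = 30.936 km/s.
v = √(v_r² + v_t²) = √((-49.06)² + 30.936²) = √3363.92 = 57.999 km/s.

58.00 km/s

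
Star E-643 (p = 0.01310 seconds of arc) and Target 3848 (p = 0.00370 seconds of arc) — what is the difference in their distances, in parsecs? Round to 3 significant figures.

194 pc

d_A = 1/0.01310″ = 76.336 pc; d_B = 1/0.003700″ = 270.27 pc.
|d_B − d_A| = |270.27 − 76.336| = 193.93 pc.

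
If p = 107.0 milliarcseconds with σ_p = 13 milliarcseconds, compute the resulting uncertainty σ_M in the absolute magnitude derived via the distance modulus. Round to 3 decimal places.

σ_M = 0.264 mag

M = m − 5 log₁₀ d + 5 = m + 5 log₁₀ p + 5, so ∂M/∂p = 5/(p ln 10).
σ_M = (5/ln 10) · (σ_p/p) = 2.1715 × 13/107.0 = 2.1715 × 0.1215 = 0.26384.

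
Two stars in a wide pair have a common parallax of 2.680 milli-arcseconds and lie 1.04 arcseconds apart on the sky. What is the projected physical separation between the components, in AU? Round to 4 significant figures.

388.1 AU

d = 1/p = 1/0.002680″ = 373.13 pc.
At distance d (pc), an angle of θ arcsec spans θ·d AU: s = 1.04 × 373.13 = 388.06 AU.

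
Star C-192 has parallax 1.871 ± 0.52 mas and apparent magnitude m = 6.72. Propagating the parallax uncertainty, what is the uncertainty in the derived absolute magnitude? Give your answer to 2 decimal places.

σ_M = 0.60 mag

M = m − 5 log₁₀ d + 5 = m + 5 log₁₀ p + 5, so ∂M/∂p = 5/(p ln 10).
σ_M = (5/ln 10) · (σ_p/p) = 2.1715 × 0.52/1.871 = 2.1715 × 0.27793 = 0.60352.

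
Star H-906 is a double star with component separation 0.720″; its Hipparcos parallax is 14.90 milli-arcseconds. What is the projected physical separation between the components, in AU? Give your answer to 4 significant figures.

48.32 AU

d = 1/p = 1/0.01490″ = 67.114 pc.
At distance d (pc), an angle of θ arcsec spans θ·d AU: s = 0.720 × 67.114 = 48.322 AU.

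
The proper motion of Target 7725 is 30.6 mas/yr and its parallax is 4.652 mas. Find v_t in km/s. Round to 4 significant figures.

d = 1/p = 1/0.004652″ = 214.96 pc.
μ = 30.6 mas/yr = 0.0306 ″/yr.
v_t = 4.74 × μ × d = 4.74 × 0.0306 × 214.96 = 31.179 km/s.

31.18 km/s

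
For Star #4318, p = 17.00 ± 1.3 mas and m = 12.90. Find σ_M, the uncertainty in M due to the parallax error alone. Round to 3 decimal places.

M = m − 5 log₁₀ d + 5 = m + 5 log₁₀ p + 5, so ∂M/∂p = 5/(p ln 10).
σ_M = (5/ln 10) · (σ_p/p) = 2.1715 × 1.3/17.00 = 2.1715 × 0.076471 = 0.16606.

σ_M = 0.166 mag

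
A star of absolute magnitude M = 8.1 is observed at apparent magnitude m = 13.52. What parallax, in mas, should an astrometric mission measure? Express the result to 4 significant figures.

8.241 mas

m − M = 13.52 − 8.1 = 5.42.
d = 10^((m−M)/5 + 1) = 10^2.084 = 121.34 pc.
p = 1/d = 1/121.34 = 0.0082413 arcsec = 8.2413 mas.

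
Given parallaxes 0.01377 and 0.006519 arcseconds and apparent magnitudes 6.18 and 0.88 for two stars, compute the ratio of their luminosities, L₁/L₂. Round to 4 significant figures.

d₁ = 1/p₁ = 1/0.01377″ = 72.622 pc; d₂ = 1/p₂ = 1/0.006519″ = 153.4 pc.
M₁ = m₁ − 5 log₁₀ d₁ + 5 = 6.18 − 9.3053 + 5 = 1.8747.
M₂ = 0.88 − 10.9291 + 5 = -5.0491.
L₁/L₂ = 10^(0.4(M₂ − M₁)) = 10^(0.4 × (-6.9238)) = 10^(-2.76952) = 0.0017001.

L₁/L₂ = 0.001700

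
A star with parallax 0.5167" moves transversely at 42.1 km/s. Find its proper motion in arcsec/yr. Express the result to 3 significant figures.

4.59 arcsec/yr

d = 1/p = 1/0.5167″ = 1.9354 pc.
μ = v_t / (4.74 d) = 42.1 / (4.74 × 1.9354) = 42.1 / 9.1738 = 4.5892 ″/yr.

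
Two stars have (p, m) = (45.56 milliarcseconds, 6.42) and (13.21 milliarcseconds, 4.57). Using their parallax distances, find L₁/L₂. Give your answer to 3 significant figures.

L₁/L₂ = 0.0153

d₁ = 1/p₁ = 1/0.04556″ = 21.949 pc; d₂ = 1/p₂ = 1/0.01321″ = 75.7 pc.
M₁ = m₁ − 5 log₁₀ d₁ + 5 = 6.42 − 6.7071 + 5 = 4.7129.
M₂ = 4.57 − 9.3955 + 5 = 0.1745.
L₁/L₂ = 10^(0.4(M₂ − M₁)) = 10^(0.4 × (-4.5384)) = 10^(-1.81536) = 0.015298.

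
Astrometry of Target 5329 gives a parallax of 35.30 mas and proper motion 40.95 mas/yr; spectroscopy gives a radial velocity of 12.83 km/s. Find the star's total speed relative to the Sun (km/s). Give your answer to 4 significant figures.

13.96 km/s

d = 1/p = 1/0.03530″ = 28.329 pc.
μ = 40.95 mas/yr = 0.04095 ″/yr.
v_t = 4.740 μ d = 4.740 × 0.04095 × 28.329 = 5.4987 km/s.
v = √(v_r² + v_t²) = √(12.83² + 5.4987²) = √194.845 = 13.959 km/s.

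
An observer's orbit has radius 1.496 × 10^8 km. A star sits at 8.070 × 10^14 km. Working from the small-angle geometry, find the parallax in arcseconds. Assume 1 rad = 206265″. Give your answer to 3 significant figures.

0.0382 arcsec

θ ≈ B/d = (1.496 × 10^8) / (8.070 × 10^14) = 1.8538 × 10^-7 rad.
In arcseconds: 1.8538 × 10^-7 × 206265 = 0.038237″.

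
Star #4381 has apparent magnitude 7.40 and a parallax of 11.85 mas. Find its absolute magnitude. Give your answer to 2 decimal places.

d = 1/p = 1/0.01185″ = 84.388 pc.
m − M = 5 log₁₀(84.388) − 5 = 9.6314 − 5 = 4.6314.
M = m − (m − M) = 7.40 − 4.6314 = 2.77.

M = 2.77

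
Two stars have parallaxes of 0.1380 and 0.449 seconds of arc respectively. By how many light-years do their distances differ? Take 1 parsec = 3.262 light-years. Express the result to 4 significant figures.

16.37 ly

d_A = 1/0.1380″ = 7.2464 pc; d_B = 1/0.4490″ = 2.2272 pc.
|d_B − d_A| = |2.2272 − 7.2464| = 5.0192 pc = 5.0192 × 3.262 ly = 16.373 ly.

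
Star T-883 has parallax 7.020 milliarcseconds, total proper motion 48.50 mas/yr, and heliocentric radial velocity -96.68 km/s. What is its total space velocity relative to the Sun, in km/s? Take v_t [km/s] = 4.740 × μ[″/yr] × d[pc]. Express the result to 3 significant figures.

102 km/s

d = 1/p = 1/0.007020″ = 142.45 pc.
μ = 48.50 mas/yr = 0.04850 ″/yr.
v_t = 4.740 μ d = 4.740 × 0.04850 × 142.45 = 32.748 km/s.
v = √(v_r² + v_t²) = √((-96.68)² + 32.748²) = √10419.5 = 102.08 km/s.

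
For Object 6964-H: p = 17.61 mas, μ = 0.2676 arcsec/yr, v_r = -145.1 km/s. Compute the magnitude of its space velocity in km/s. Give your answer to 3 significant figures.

162 km/s

d = 1/p = 1/0.01761″ = 56.786 pc.
v_t = 4.740 μ d = 4.740 × 0.2676 × 56.786 = 72.029 km/s.
v = √(v_r² + v_t²) = √((-145.1)² + 72.029²) = √26242.2 = 161.99 km/s.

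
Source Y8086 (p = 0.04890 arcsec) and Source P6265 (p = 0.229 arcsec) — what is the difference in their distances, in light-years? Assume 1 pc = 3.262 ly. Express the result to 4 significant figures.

52.46 ly

d_A = 1/0.04890″ = 20.45 pc; d_B = 1/0.2290″ = 4.3668 pc.
|d_B − d_A| = |4.3668 − 20.45| = 16.083 pc = 16.083 × 3.262 ly = 52.463 ly.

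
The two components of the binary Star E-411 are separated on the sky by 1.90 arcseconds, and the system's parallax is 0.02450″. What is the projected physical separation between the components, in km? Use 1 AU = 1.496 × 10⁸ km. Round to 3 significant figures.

d = 1/p = 1/0.02450″ = 40.816 pc.
At distance d (pc), an angle of θ arcsec spans θ·d AU: s = 1.90 × 40.816 = 77.55 AU.
= 77.55 × 1.496 × 10⁸ km = 1.1601 × 10^10 km.

1.16 × 10^10 km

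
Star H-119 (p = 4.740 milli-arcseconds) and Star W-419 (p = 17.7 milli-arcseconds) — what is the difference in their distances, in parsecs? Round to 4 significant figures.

154.5 pc

d_A = 1/0.004740″ = 210.97 pc; d_B = 1/0.01770″ = 56.497 pc.
|d_B − d_A| = |56.497 − 210.97| = 154.47 pc.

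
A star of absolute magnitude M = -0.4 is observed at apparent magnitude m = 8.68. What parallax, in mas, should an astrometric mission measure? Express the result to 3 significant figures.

1.53 mas

m − M = 8.68 − (-0.4) = 9.08.
d = 10^((m−M)/5 + 1) = 10^2.816 = 654.64 pc.
p = 1/d = 1/654.64 = 0.0015276 arcsec = 1.5276 mas.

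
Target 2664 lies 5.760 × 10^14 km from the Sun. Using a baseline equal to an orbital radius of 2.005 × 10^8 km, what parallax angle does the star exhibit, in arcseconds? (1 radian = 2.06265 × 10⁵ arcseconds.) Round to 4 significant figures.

0.07180 arcsec

θ ≈ B/d = (2.005 × 10^8) / (5.760 × 10^14) = 3.4809 × 10^-7 rad.
In arcseconds: 3.4809 × 10^-7 × 206265 = 0.071799″.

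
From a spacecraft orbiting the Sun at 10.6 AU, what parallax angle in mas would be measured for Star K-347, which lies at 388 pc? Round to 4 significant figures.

p (arcsec) = B (AU) / d (pc).
p = 10.6 / 388 = 0.02732 arcsec = 27.32 mas.

27.32 mas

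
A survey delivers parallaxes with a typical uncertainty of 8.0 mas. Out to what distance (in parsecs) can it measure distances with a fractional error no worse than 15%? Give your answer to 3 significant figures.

σ_d/d = σ_p/p, so the condition is σ_p/p ≤ 0.15, i.e. p ≥ σ_p/0.15.
p_min = 8.0/0.15 = 53.333 mas = 0.053333 arcsec.
d_max = 1/p_min = 1/0.053333 = 18.75 pc.

18.8 pc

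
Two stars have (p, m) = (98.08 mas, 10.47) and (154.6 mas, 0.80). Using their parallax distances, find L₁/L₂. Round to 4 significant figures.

d₁ = 1/p₁ = 1/0.09808″ = 10.196 pc; d₂ = 1/p₂ = 1/0.1546″ = 6.4683 pc.
M₁ = m₁ − 5 log₁₀ d₁ + 5 = 10.47 − 5.0421 + 5 = 10.4279.
M₂ = 0.80 − 4.0540 + 5 = 1.7460.
L₁/L₂ = 10^(0.4(M₂ − M₁)) = 10^(0.4 × (-8.6819)) = 10^(-3.47276) = 0.0003367.

L₁/L₂ = 0.0003367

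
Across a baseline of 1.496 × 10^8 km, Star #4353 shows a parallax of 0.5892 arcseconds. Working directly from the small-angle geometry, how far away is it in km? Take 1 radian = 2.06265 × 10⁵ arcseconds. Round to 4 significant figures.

5.237 × 10^13 km

θ = 0.5892″ = 0.5892/206265 = 2.8565 × 10^-6 rad.
d = B/θ = (1.496 × 10^8) / (2.8565 × 10^-6) = 5.2372 × 10^13 km.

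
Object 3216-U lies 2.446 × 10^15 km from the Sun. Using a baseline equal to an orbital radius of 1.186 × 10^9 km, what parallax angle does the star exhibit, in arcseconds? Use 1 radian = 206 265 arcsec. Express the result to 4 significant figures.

0.1000 arcsec

θ ≈ B/d = (1.186 × 10^9) / (2.446 × 10^15) = 4.8487 × 10^-7 rad.
In arcseconds: 4.8487 × 10^-7 × 206265 = 0.10001″.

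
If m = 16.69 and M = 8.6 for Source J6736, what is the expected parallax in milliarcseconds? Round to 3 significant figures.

m − M = 16.69 − 8.6 = 8.09.
d = 10^((m−M)/5 + 1) = 10^2.618 = 414.95 pc.
p = 1/d = 1/414.95 = 0.0024099 arcsec = 2.4099 mas.

2.41 mas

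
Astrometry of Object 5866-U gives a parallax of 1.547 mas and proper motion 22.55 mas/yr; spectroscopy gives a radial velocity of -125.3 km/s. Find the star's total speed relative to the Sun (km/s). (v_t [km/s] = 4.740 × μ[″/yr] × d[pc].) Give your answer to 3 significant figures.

d = 1/p = 1/0.001547″ = 646.41 pc.
μ = 22.55 mas/yr = 0.02255 ″/yr.
v_t = 4.740 μ d = 4.740 × 0.02255 × 646.41 = 69.093 km/s.
v = √(v_r² + v_t²) = √((-125.3)² + 69.093²) = √20473.9 = 143.09 km/s.

143 km/s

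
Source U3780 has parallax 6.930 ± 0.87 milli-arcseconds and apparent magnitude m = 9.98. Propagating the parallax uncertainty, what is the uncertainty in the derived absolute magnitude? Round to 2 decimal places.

σ_M = 0.27 mag

M = m − 5 log₁₀ d + 5 = m + 5 log₁₀ p + 5, so ∂M/∂p = 5/(p ln 10).
σ_M = (5/ln 10) · (σ_p/p) = 2.1715 × 0.87/6.930 = 2.1715 × 0.12554 = 0.27261.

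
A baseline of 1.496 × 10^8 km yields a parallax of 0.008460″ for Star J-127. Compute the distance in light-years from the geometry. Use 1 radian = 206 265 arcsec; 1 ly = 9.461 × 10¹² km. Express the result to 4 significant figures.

385.5 ly

θ = 0.008460″ = 0.008460/206265 = 4.1015 × 10^-8 rad.
d = B/θ = (1.496 × 10^8) / (4.1015 × 10^-8) = 3.6474 × 10^15 km = (3.6474 × 10^15) / (9.461 × 10^12) ly = 385.52 ly.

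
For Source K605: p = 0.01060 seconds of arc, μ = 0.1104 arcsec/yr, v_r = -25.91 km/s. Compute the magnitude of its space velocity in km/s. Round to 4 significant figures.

d = 1/p = 1/0.01060″ = 94.34 pc.
v_t = 4.740 μ d = 4.740 × 0.1104 × 94.34 = 49.368 km/s.
v = √(v_r² + v_t²) = √((-25.91)² + 49.368²) = √3108.53 = 55.754 km/s.

55.75 km/s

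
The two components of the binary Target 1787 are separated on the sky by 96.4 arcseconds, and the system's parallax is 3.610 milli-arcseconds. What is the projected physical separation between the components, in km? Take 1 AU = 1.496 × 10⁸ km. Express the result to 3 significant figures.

d = 1/p = 1/0.003610″ = 277.01 pc.
At distance d (pc), an angle of θ arcsec spans θ·d AU: s = 96.4 × 277.01 = 26704 AU.
= 26704 × 1.496 × 10⁸ km = 3.9949 × 10^12 km.

3.99 × 10^12 km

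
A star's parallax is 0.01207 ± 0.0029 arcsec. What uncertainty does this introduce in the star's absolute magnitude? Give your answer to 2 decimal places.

σ_M = 0.52 mag

M = m − 5 log₁₀ d + 5 = m + 5 log₁₀ p + 5, so ∂M/∂p = 5/(p ln 10).
σ_M = (5/ln 10) · (σ_p/p) = 2.1715 × 0.0029/0.01207 = 2.1715 × 0.24027 = 0.52175.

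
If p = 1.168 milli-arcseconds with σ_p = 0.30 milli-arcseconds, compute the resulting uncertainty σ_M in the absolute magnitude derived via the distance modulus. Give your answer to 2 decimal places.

M = m − 5 log₁₀ d + 5 = m + 5 log₁₀ p + 5, so ∂M/∂p = 5/(p ln 10).
σ_M = (5/ln 10) · (σ_p/p) = 2.1715 × 0.30/1.168 = 2.1715 × 0.25685 = 0.55775.

σ_M = 0.56 mag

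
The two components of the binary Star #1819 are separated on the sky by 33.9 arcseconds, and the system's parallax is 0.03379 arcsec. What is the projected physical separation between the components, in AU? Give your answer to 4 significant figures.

d = 1/p = 1/0.03379″ = 29.595 pc.
At distance d (pc), an angle of θ arcsec spans θ·d AU: s = 33.9 × 29.595 = 1003.3 AU.

1003 AU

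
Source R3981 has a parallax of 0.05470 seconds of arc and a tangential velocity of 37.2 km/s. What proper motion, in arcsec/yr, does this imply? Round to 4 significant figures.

0.4293 arcsec/yr

d = 1/p = 1/0.05470″ = 18.282 pc.
μ = v_t / (4.74 d) = 37.2 / (4.74 × 18.282) = 37.2 / 86.657 = 0.42928 ″/yr.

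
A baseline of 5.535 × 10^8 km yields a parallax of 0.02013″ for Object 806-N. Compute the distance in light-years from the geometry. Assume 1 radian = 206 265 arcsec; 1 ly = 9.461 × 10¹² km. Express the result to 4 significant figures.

θ = 0.02013″ = 0.02013/206265 = 9.7593 × 10^-8 rad.
d = B/θ = (5.535 × 10^8) / (9.7593 × 10^-8) = 5.6715 × 10^15 km = (5.6715 × 10^15) / (9.461 × 10^12) ly = 599.46 ly.

599.5 ly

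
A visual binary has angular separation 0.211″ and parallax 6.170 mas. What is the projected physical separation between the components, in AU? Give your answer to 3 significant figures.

d = 1/p = 1/0.006170″ = 162.07 pc.
At distance d (pc), an angle of θ arcsec spans θ·d AU: s = 0.211 × 162.07 = 34.197 AU.

34.2 AU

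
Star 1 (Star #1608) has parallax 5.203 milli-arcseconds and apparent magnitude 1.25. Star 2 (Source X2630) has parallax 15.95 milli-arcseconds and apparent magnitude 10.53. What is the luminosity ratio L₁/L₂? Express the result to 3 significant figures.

d₁ = 1/p₁ = 1/0.005203″ = 192.2 pc; d₂ = 1/p₂ = 1/0.01595″ = 62.696 pc.
M₁ = m₁ − 5 log₁₀ d₁ + 5 = 1.25 − 11.4188 + 5 = -5.1688.
M₂ = 10.53 − 8.9862 + 5 = 6.5438.
L₁/L₂ = 10^(0.4(M₂ − M₁)) = 10^(0.4 × 11.7126) = 10^4.68504 = 48422.

L₁/L₂ = 48400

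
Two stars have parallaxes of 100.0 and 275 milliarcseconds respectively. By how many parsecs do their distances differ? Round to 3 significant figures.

d_A = 1/0.1000″ = 10 pc; d_B = 1/0.2750″ = 3.6364 pc.
|d_B − d_A| = |3.6364 − 10| = 6.3636 pc.

6.36 pc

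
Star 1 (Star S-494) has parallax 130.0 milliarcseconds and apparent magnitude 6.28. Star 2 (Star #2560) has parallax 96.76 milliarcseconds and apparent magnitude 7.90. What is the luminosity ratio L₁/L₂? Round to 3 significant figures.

d₁ = 1/p₁ = 1/0.1300″ = 7.6923 pc; d₂ = 1/p₂ = 1/0.09676″ = 10.335 pc.
M₁ = m₁ − 5 log₁₀ d₁ + 5 = 6.28 − 4.4303 + 5 = 6.8497.
M₂ = 7.90 − 5.0716 + 5 = 7.8284.
L₁/L₂ = 10^(0.4(M₂ − M₁)) = 10^(0.4 × 0.9787) = 10^0.39148 = 2.4631.

L₁/L₂ = 2.46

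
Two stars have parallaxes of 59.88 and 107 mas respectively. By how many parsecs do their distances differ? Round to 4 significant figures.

7.354 pc

d_A = 1/0.05988″ = 16.7 pc; d_B = 1/0.1070″ = 9.3458 pc.
|d_B − d_A| = |9.3458 − 16.7| = 7.3542 pc.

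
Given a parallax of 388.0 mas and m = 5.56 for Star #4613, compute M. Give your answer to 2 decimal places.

M = 8.50

d = 1/p = 1/0.3880″ = 2.5773 pc.
m − M = 5 log₁₀(2.5773) − 5 = 2.0558 − 5 = -2.9442.
M = m − (m − M) = 5.56 − (-2.9442) = 8.50.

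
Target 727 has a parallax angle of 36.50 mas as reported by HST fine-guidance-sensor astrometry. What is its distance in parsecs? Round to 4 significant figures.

27.40 pc

p = 36.50 mas = 0.03650 arcsec.
d = 1/p = 1/0.03650 = 27.397 pc.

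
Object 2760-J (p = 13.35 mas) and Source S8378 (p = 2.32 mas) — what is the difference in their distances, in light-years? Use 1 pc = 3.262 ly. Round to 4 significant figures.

d_A = 1/0.01335″ = 74.906 pc; d_B = 1/0.002320″ = 431.03 pc.
|d_B − d_A| = |431.03 − 74.906| = 356.12 pc = 356.12 × 3.262 ly = 1161.7 ly.

1162 ly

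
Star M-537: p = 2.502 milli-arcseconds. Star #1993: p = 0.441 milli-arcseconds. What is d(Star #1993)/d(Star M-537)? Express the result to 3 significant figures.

Since d = 1/p, d_B/d_A = p_A/p_B.
= 2.502 / 0.441 = 5.6735.

5.67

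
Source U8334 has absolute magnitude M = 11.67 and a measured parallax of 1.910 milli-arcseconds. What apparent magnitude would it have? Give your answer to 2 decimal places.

d = 1/p = 1/0.001910″ = 523.56 pc.
m − M = 5 log₁₀ d − 5 = 5 log₁₀(523.56) − 5 = 13.5948 − 5 = 8.5948.
m = M + (m − M) = 11.67 + 8.5948 = 20.26.

m = 20.26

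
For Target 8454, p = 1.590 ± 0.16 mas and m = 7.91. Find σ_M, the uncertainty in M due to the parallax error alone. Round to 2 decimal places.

M = m − 5 log₁₀ d + 5 = m + 5 log₁₀ p + 5, so ∂M/∂p = 5/(p ln 10).
σ_M = (5/ln 10) · (σ_p/p) = 2.1715 × 0.16/1.590 = 2.1715 × 0.10063 = 0.21852.

σ_M = 0.22 mag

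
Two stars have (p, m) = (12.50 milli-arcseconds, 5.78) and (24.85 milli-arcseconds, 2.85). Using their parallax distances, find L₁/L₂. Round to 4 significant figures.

d₁ = 1/p₁ = 1/0.01250″ = 80 pc; d₂ = 1/p₂ = 1/0.02485″ = 40.241 pc.
M₁ = m₁ − 5 log₁₀ d₁ + 5 = 5.78 − 9.5154 + 5 = 1.2646.
M₂ = 2.85 − 8.0233 + 5 = -0.1733.
L₁/L₂ = 10^(0.4(M₂ − M₁)) = 10^(0.4 × (-1.4379)) = 10^(-0.57516) = 0.26597.

L₁/L₂ = 0.2660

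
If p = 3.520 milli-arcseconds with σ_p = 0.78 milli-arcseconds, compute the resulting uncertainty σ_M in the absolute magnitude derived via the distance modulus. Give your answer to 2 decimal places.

M = m − 5 log₁₀ d + 5 = m + 5 log₁₀ p + 5, so ∂M/∂p = 5/(p ln 10).
σ_M = (5/ln 10) · (σ_p/p) = 2.1715 × 0.78/3.520 = 2.1715 × 0.22159 = 0.48118.

σ_M = 0.48 mag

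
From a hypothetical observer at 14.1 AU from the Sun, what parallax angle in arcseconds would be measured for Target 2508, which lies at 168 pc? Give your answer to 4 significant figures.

p (arcsec) = B (AU) / d (pc).
p = 14.1 / 168 = 0.083929 arcsec.

0.08393 arcsec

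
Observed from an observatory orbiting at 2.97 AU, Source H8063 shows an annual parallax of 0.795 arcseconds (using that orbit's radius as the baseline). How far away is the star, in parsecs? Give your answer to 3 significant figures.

3.74 pc

With baseline B (in AU) and parallax p (in arcsec), d = B/p parsecs.
d = 2.97 / 0.795 = 3.7358 pc.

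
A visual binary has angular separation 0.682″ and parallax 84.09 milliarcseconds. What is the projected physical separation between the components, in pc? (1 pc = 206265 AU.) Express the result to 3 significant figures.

3.93 × 10^-5 pc

d = 1/p = 1/0.08409″ = 11.892 pc.
At distance d (pc), an angle of θ arcsec spans θ·d AU: s = 0.682 × 11.892 = 8.1103 AU.
= 8.1103 / 206265 = 3.9320 × 10^-5 pc.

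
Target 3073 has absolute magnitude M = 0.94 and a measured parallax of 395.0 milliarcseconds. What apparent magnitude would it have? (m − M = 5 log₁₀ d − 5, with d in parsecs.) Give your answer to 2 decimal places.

d = 1/p = 1/0.3950″ = 2.5316 pc.
m − M = 5 log₁₀ d − 5 = 5 log₁₀(2.5316) − 5 = 2.0170 − 5 = -2.9830.
m = M + (m − M) = 0.94 + (-2.9830) = -2.04.

m = -2.04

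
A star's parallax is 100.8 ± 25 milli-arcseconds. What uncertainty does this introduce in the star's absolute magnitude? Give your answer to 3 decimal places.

M = m − 5 log₁₀ d + 5 = m + 5 log₁₀ p + 5, so ∂M/∂p = 5/(p ln 10).
σ_M = (5/ln 10) · (σ_p/p) = 2.1715 × 25/100.8 = 2.1715 × 0.24802 = 0.53858.

σ_M = 0.539 mag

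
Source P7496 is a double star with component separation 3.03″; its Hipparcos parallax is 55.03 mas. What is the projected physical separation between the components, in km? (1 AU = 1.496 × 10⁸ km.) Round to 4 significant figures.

d = 1/p = 1/0.05503″ = 18.172 pc.
At distance d (pc), an angle of θ arcsec spans θ·d AU: s = 3.03 × 18.172 = 55.061 AU.
= 55.061 × 1.496 × 10⁸ km = 8.2371 × 10^9 km.

8.237 × 10^9 km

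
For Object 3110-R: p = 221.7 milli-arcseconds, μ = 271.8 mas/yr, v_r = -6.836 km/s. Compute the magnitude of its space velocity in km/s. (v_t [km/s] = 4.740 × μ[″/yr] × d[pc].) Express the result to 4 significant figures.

8.972 km/s

d = 1/p = 1/0.2217″ = 4.5106 pc.
μ = 271.8 mas/yr = 0.2718 ″/yr.
v_t = 4.740 μ d = 4.740 × 0.2718 × 4.5106 = 5.8112 km/s.
v = √(v_r² + v_t²) = √((-6.836)² + 5.8112²) = √80.5009 = 8.9722 km/s.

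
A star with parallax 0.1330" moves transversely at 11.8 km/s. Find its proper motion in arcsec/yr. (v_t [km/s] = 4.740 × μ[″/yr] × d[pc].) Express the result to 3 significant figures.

d = 1/p = 1/0.1330″ = 7.5188 pc.
μ = v_t / (4.74 d) = 11.8 / (4.74 × 7.5188) = 11.8 / 35.639 = 0.3311 ″/yr.

0.331 arcsec/yr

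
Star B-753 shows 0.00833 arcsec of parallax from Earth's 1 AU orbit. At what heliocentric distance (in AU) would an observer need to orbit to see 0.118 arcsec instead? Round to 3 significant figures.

14.2 AU

Parallax scales linearly with baseline: p ∝ B, so B = p_target / p_Earth × 1 AU.
B = 0.118 / 0.00833 = 14.166 AU.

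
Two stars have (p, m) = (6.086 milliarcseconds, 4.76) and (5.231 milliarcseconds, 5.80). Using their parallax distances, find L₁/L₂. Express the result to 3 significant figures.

L₁/L₂ = 1.93

d₁ = 1/p₁ = 1/0.006086″ = 164.31 pc; d₂ = 1/p₂ = 1/0.005231″ = 191.17 pc.
M₁ = m₁ − 5 log₁₀ d₁ + 5 = 4.76 − 11.0783 + 5 = -1.3183.
M₂ = 5.80 − 11.4071 + 5 = -0.6071.
L₁/L₂ = 10^(0.4(M₂ − M₁)) = 10^(0.4 × 0.7112) = 10^0.28448 = 1.9252.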